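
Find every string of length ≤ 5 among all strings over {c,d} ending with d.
d, cd, dd, ccd, cdd, dcd, ddd, cccd, ccdd, cdcd, cddd, dccd, dcdd, ddcd, dddd, ccccd, cccdd, ccdcd, ccddd, cdccd, cdcdd, cddcd, cdddd, dcccd, dccdd, dcdcd, dcddd, ddccd, ddcdd, dddcd, ddddd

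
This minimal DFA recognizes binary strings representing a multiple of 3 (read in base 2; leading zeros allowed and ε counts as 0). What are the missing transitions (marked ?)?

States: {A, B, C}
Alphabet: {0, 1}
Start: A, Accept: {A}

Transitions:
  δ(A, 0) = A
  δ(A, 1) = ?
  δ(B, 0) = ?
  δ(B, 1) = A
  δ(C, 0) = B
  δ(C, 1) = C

From the language and accept set, identify what each state tracks — A: value ≡ 0 (mod 3); B: value ≡ 1 (mod 3); C: value ≡ 2 (mod 3).
Each missing δ(q, a) is the state matching the new tracked value after reading a.
δ(A, 1) = B; δ(B, 0) = C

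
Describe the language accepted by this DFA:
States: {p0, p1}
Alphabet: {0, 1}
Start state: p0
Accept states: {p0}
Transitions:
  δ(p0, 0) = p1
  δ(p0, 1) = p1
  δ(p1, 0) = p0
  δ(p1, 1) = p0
Testing a few strings:
  '0' → reject
  '111' → reject
  '110' → reject
  '10' → accept
State roles: p0=even length so far; p1=odd length so far
All binary strings of even length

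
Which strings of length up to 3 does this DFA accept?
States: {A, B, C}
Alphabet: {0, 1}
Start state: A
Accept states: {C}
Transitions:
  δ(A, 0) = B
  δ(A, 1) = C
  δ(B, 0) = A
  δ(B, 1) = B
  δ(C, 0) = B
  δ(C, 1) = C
1, 11, 001, 111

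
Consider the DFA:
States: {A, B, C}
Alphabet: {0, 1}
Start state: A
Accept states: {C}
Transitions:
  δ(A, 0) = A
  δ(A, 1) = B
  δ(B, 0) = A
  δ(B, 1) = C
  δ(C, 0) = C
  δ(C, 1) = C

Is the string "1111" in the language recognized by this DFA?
Processing string "1111":
  A --1--> B
  B --1--> C
  C --1--> C
  C --1--> C
Final state: C
Accept states: {C}
Yes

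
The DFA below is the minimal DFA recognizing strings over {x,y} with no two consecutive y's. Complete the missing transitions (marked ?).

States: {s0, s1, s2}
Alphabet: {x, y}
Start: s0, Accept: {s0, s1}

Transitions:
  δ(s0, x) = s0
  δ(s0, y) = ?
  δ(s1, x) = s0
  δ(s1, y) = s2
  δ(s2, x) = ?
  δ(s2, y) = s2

From the language and accept set, identify what each state tracks — s0: last symbol not y (ok); s1: last symbol y (ok); s2: saw yy (dead).
Each missing δ(q, a) is the state matching the new tracked value after reading a.
δ(s0, y) = s1; δ(s2, x) = s2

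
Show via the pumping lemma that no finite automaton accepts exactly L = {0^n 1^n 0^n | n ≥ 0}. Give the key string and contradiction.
Assume L is regular with pumping length p. Idea: pumping the first 0-block unbalances it against the other two.
Choose s = 0^p 1^p 0^p ∈ L (|s| = 3p ≥ p). By the pumping lemma, s = xyz with |xy| ≤ p, |y| > 0, so y = 0^k with k ≥ 1, inside the first 0-block. Then xy²z = 0^(p+k) 1^p 0^p. The first block has length p+k ≠ p, so the three block lengths are no longer equal and xy²z ∉ L.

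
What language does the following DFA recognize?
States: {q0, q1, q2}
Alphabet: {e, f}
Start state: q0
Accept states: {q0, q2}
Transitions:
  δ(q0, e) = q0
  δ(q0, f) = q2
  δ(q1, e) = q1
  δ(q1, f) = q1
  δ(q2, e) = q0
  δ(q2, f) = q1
Testing a few strings:
  'feef' → accept
  'feff' → reject
  'fffe' → reject
  'f' → accept
State roles: q0=last symbol not f (ok); q1=saw ff (dead); q2=last symbol f (ok)
All strings over {e,f} with no two consecutive f's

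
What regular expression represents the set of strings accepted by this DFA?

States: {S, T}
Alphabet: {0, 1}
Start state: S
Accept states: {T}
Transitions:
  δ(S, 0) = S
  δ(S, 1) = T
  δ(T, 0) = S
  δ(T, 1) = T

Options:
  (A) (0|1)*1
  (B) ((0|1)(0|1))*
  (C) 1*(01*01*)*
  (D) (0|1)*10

Check each option against the DFA on short strings; one disagreement eliminates an option:
  (A) (0|1)*1: agrees with the DFA on every string of length ≤ 6
  (B) ((0|1)(0|1))*: on ε the DFA stays in S and rejects (S ∉ Accept), but the regex matches it → eliminate
  (C) 1*(01*01*)*: on ε the DFA stays in S and rejects (S ∉ Accept), but the regex matches it → eliminate
  (D) (0|1)*10: on '1' the DFA goes S → T and accepts (T ∈ Accept), but the regex does not match it → eliminate
Only (A) is consistent with the DFA.
(A) (0|1)*1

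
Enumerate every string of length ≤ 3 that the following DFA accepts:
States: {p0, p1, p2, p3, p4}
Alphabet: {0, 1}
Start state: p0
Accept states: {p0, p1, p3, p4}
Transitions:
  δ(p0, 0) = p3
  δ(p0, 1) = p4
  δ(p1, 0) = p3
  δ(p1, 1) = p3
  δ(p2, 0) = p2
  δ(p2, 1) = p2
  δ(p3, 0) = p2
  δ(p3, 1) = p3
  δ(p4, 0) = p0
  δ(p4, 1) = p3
ε, 0, 1, 01, 10, 11, 011, 100, 101, 111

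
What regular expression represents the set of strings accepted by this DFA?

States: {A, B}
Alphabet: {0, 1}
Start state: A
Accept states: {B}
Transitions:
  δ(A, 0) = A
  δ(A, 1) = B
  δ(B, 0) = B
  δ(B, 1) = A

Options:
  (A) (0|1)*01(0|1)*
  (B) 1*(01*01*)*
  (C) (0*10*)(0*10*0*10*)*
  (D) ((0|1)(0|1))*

Check each option against the DFA on short strings; one disagreement eliminates an option:
  (A) (0|1)*01(0|1)*: on '1' the DFA goes A → B and accepts (B ∈ Accept), but the regex does not match it → eliminate
  (B) 1*(01*01*)*: on ε the DFA stays in A and rejects (A ∉ Accept), but the regex matches it → eliminate
  (C) (0*10*)(0*10*0*10*)*: agrees with the DFA on every string of length ≤ 6
  (D) ((0|1)(0|1))*: on ε the DFA stays in A and rejects (A ∉ Accept), but the regex matches it → eliminate
Only (C) is consistent with the DFA.
(C) (0*10*)(0*10*0*10*)*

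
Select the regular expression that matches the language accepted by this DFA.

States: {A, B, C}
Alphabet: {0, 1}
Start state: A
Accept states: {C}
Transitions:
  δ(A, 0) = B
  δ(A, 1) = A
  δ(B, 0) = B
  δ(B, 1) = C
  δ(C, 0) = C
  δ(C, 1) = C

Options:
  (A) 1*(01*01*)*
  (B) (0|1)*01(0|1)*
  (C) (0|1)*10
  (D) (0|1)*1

Check each option against the DFA on short strings; one disagreement eliminates an option:
  (A) 1*(01*01*)*: on ε the DFA stays in A and rejects (A ∉ Accept), but the regex matches it → eliminate
  (B) (0|1)*01(0|1)*: agrees with the DFA on every string of length ≤ 6
  (C) (0|1)*10: on '01' the DFA goes A → B → C and accepts (C ∈ Accept), but the regex does not match it → eliminate
  (D) (0|1)*1: on '1' the DFA goes A → A and rejects (A ∉ Accept), but the regex matches it → eliminate
Only (B) is consistent with the DFA.
(B) (0|1)*01(0|1)*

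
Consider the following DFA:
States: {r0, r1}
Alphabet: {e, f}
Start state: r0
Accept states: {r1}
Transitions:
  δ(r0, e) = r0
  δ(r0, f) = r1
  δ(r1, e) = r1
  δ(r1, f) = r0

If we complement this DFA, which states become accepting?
Complement accept states = All states \ Original accept states
= {r0, r1} \ {r1}
{r0}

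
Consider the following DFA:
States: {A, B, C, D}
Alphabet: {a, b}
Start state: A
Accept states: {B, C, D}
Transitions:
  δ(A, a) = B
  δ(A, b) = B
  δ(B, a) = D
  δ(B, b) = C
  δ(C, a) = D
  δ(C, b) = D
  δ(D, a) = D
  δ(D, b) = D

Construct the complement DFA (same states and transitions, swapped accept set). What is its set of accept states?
Complement accept states = All states \ Original accept states
= {A, B, C, D} \ {B, C, D}
{A}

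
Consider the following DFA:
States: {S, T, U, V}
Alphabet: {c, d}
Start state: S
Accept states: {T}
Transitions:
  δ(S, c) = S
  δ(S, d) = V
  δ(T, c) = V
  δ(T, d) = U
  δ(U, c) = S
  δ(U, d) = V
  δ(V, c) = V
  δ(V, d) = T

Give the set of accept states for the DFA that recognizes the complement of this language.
Complement accept states = All states \ Original accept states
= {S, T, U, V} \ {T}
{S, U, V}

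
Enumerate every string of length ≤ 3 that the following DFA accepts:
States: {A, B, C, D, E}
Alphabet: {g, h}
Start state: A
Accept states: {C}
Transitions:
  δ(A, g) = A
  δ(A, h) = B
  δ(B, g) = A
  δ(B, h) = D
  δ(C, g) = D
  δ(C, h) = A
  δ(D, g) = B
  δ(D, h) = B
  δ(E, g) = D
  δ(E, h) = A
None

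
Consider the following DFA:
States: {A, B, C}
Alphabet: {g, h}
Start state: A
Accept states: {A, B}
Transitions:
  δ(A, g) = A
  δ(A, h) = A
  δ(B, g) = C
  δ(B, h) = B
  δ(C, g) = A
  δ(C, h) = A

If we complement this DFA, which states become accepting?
Complement accept states = All states \ Original accept states
= {A, B, C} \ {A, B}
{C}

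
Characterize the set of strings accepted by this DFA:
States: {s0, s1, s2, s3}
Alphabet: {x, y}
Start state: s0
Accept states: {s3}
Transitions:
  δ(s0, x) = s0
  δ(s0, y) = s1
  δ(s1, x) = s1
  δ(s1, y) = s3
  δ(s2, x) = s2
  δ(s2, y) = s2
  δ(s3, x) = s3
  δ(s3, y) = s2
Testing a few strings:
  'xxx' → reject
  'xyy' → accept
  'xy' → reject
  'xyyy' → reject
State roles: s0=zero y's; s1=one y; s2=≥ three y's (dead); s3=two y's
All strings over {x,y} containing exactly two y's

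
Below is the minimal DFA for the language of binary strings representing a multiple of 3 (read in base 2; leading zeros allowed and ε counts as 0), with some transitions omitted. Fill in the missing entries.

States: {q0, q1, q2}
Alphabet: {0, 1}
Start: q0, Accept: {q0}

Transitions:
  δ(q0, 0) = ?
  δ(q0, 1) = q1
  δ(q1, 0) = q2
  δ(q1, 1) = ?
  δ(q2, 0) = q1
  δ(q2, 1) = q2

From the language and accept set, identify what each state tracks — q0: value ≡ 0 (mod 3); q1: value ≡ 1 (mod 3); q2: value ≡ 2 (mod 3).
Each missing δ(q, a) is the state matching the new tracked value after reading a.
δ(q0, 0) = q0; δ(q1, 1) = q0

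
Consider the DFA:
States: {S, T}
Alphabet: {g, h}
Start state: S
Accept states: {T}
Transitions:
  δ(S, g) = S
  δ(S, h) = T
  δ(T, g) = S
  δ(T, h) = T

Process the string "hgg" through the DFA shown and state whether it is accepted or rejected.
Processing string "hgg":
  S --h--> T
  T --g--> S
  S --g--> S
Final state: S
Accept states: {T}
No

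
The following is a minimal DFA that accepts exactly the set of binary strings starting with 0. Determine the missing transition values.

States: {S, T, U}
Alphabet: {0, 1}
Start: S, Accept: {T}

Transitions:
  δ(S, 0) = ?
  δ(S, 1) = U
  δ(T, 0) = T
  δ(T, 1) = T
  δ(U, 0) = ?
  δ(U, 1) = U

From the language and accept set, identify what each state tracks — S: no input read; T: started with 0; U: started with 1 (dead).
Each missing δ(q, a) is the state matching the new tracked value after reading a.
δ(S, 0) = T; δ(U, 0) = U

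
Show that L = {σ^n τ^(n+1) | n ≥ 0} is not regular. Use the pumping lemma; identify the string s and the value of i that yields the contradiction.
Assume L is regular with pumping length p. Idea: pumping the σ-block breaks the fixed offset of 1.
Choose s = σ^p τ^(p+1) ∈ L. By the pumping lemma, s = xyz with |xy| ≤ p, |y| > 0, so y = σ^k with k ≥ 1. Then xy²z = σ^(p+k) τ^(p+1). For this to be in L we would need p+1 = (p+k)+1, i.e. k = 0, contradicting k ≥ 1. So xy²z ∉ L.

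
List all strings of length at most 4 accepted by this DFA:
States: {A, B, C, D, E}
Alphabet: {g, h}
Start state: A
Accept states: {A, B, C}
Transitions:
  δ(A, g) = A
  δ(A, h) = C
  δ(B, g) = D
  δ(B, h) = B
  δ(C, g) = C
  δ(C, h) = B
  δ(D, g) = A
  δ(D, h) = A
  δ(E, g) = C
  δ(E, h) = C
ε, g, h, gg, gh, hg, hh, ggg, ggh, ghg, ghh, hgg, hgh, hhh, gggg, gggh, gghg, gghh, ghgg, ghgh, ghhh, hggg, hggh, hghh, hhgg, hhgh, hhhh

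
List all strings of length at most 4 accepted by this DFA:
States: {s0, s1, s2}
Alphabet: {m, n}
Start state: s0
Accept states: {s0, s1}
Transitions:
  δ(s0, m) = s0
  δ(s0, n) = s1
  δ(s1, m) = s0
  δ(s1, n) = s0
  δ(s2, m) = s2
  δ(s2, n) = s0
ε, m, n, mm, mn, nm, nn, mmm, mmn, mnm, mnn, nmm, nmn, nnm, nnn, mmmm, mmmn, mmnm, mmnn, mnmm, mnmn, mnnm, mnnn, nmmm, nmmn, nmnm, nmnn, nnmm, nnmn, nnnm, nnnn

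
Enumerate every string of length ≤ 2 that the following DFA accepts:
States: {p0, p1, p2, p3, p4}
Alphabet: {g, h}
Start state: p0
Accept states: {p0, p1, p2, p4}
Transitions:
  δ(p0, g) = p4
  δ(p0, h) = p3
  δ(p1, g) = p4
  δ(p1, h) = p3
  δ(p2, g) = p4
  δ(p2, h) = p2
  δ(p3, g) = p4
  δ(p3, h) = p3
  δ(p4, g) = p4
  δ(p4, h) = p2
ε, g, gg, gh, hg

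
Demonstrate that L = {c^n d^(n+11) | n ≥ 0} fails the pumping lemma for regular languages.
Assume L is regular with pumping length p. Idea: pumping the c-block breaks the fixed offset of 11.
Choose s = c^p d^(p+11) ∈ L. By the pumping lemma, s = xyz with |xy| ≤ p, |y| > 0, so y = c^k with k ≥ 1. Then xy²z = c^(p+k) d^(p+11). For this to be in L we would need p+11 = (p+k)+11, i.e. k = 0, contradicting k ≥ 1. So xy²z ∉ L.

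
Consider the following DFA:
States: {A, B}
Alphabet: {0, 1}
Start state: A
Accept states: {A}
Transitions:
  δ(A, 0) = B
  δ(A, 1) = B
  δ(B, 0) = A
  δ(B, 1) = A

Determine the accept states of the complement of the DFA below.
Complement accept states = All states \ Original accept states
= {A, B} \ {A}
{B}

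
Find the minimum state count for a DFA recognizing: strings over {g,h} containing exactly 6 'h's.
By Myhill–Nerode, count the distinguishable equivalence classes: 8 classes — having seen 0, 1, …, 6, or >6 copies of 'h'; the count-6 class is the only accepting one and >6 is dead.
8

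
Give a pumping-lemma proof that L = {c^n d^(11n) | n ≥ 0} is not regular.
Assume L is regular with pumping length p. Idea: pumping the c-block breaks the 1:11 ratio.
Choose s = c^p d^(11p) (length 12p ≥ p). By the pumping lemma, s = xyz with |xy| ≤ p, |y| > 0, so y = c^k with k ≥ 1. Then xy²z = c^(p+k) d^(11p). For this to be in L we would need 11p = 11(p+k), i.e. 11k = 0, contradicting k ≥ 1. So xy²z ∉ L.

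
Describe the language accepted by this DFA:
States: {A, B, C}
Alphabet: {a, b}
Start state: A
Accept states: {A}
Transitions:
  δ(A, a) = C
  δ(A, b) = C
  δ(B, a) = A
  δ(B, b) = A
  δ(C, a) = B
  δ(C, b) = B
Testing a few strings:
  'aaa' → accept
  'ba' → reject
  'b' → reject
  'baba' → reject
State roles: A=length ≡ 0 (mod 3); B=length ≡ 2 (mod 3); C=length ≡ 1 (mod 3)
All strings over {a,b} whose length is a multiple of 3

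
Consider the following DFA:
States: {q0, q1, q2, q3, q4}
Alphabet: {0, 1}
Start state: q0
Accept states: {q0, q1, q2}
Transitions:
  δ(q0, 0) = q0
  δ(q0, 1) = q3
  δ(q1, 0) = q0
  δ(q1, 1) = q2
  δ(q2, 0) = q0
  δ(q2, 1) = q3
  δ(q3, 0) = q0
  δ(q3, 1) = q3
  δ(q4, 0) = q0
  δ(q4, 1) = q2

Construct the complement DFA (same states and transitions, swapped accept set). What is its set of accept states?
Complement accept states = All states \ Original accept states
= {q0, q1, q2, q3, q4} \ {q0, q1, q2}
{q3, q4}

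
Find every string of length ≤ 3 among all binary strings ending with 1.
1, 01, 11, 001, 011, 101, 111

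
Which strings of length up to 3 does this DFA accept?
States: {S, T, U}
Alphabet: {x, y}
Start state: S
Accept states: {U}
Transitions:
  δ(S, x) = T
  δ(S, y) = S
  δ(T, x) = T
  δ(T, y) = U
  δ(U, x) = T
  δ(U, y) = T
xy, xxy, yxy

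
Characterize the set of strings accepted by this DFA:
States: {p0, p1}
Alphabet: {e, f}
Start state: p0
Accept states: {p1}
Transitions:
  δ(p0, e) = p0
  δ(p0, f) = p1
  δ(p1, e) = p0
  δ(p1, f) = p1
Testing a few strings:
  'ee' → reject
  'ff' → accept
  'e' → reject
  'eff' → accept
State roles: p0=last symbol not f; p1=last symbol is f
All strings over {e,f} ending with f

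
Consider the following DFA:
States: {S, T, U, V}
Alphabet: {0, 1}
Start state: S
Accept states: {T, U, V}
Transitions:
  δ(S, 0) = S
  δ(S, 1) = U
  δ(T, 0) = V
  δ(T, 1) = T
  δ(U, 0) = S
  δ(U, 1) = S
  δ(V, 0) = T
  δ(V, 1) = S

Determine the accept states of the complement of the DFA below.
Complement accept states = All states \ Original accept states
= {S, T, U, V} \ {T, U, V}
{S}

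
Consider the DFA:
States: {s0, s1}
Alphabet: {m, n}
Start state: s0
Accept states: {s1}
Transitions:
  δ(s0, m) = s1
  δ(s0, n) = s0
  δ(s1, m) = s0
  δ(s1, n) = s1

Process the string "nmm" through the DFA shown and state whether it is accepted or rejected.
Processing string "nmm":
  s0 --n--> s0
  s0 --m--> s1
  s1 --m--> s0
Final state: s0
Accept states: {s1}
No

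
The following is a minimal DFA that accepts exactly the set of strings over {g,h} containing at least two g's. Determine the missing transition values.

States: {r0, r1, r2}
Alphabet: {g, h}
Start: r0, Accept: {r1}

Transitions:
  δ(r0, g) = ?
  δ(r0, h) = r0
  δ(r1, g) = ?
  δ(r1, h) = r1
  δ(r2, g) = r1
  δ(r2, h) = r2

From the language and accept set, identify what each state tracks — r0: zero g's seen; r1: ≥ two g's seen; r2: one g seen.
Each missing δ(q, a) is the state matching the new tracked value after reading a.
δ(r0, g) = r2; δ(r1, g) = r1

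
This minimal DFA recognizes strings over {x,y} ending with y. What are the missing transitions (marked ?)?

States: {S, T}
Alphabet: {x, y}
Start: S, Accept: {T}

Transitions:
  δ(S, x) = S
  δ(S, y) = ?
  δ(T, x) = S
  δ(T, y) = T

From the language and accept set, identify what each state tracks — S: last symbol not y; T: last symbol is y.
Each missing δ(q, a) is the state matching the new tracked value after reading a.
δ(S, y) = T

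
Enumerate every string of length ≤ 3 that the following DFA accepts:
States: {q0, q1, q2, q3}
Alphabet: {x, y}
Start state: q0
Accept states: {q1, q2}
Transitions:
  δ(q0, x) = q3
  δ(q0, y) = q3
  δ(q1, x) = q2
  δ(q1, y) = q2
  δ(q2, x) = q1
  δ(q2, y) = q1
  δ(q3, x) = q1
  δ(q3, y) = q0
xx, yx, xxx, xxy, yxx, yxy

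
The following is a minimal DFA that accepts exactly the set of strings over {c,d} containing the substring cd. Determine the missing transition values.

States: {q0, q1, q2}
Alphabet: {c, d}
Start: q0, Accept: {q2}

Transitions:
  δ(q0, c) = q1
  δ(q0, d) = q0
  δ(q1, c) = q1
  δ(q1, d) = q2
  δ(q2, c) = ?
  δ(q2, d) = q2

From the language and accept set, identify what each state tracks — q0: no c seen yet; q1: seen a c, waiting for d; q2: substring cd seen.
Each missing δ(q, a) is the state matching the new tracked value after reading a.
δ(q2, c) = q2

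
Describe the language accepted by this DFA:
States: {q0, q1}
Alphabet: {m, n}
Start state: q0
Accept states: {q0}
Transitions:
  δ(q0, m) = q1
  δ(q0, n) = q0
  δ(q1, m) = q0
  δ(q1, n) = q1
Testing a few strings:
  'nmm' → accept
  'nnn' → accept
  'm' → reject
  'n' → accept
State roles: q0=even number of m's so far; q1=odd number of m's so far
All strings over {m,n} with an even number of m's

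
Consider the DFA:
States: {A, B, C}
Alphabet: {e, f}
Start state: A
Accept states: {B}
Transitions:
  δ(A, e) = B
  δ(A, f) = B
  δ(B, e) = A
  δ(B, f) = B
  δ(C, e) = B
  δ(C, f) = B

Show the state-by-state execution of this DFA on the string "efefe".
read 'e': A → B
  read 'f': B → B
  read 'e': B → A
  read 'f': A → B
  read 'e': B → A
A -> B -> B -> A -> B -> A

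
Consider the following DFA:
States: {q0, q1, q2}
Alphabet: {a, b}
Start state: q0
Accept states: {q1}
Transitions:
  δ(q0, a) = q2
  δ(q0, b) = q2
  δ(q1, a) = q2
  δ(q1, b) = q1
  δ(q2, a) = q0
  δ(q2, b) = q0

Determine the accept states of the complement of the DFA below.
Complement accept states = All states \ Original accept states
= {q0, q1, q2} \ {q1}
{q0, q2}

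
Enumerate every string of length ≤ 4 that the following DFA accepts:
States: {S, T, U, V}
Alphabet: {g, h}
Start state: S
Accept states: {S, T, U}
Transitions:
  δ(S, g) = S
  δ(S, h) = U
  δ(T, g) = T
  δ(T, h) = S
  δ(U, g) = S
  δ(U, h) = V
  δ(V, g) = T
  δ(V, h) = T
ε, g, h, gg, gh, hg, ggg, ggh, ghg, hgg, hgh, hhg, hhh, gggg, gggh, gghg, ghgg, ghgh, ghhg, ghhh, hggg, hggh, hghg, hhgg, hhgh, hhhg, hhhh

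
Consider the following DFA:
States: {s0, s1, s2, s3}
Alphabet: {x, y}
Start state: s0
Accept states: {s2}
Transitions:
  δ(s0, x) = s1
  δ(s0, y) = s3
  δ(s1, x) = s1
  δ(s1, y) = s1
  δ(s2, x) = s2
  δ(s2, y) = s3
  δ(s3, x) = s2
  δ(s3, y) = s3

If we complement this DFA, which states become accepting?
Complement accept states = All states \ Original accept states
= {s0, s1, s2, s3} \ {s2}
{s0, s1, s3}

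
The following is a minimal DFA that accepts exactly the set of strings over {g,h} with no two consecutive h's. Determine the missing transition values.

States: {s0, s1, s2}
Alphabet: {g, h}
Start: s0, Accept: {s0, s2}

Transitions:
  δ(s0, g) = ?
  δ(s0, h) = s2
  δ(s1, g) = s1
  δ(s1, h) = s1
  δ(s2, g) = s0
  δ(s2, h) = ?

From the language and accept set, identify what each state tracks — s0: last symbol not h (ok); s1: saw hh (dead); s2: last symbol h (ok).
Each missing δ(q, a) is the state matching the new tracked value after reading a.
δ(s0, g) = s0; δ(s2, h) = s1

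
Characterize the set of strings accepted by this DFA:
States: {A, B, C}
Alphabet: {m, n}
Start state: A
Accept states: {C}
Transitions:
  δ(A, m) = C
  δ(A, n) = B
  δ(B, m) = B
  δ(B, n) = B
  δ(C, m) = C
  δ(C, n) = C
Testing a few strings:
  'n' → reject
  'nnn' → reject
  'mnm' → accept
  'nm' → reject
State roles: A=no input read; B=started with n (dead); C=started with m
All strings over {m,n} starting with m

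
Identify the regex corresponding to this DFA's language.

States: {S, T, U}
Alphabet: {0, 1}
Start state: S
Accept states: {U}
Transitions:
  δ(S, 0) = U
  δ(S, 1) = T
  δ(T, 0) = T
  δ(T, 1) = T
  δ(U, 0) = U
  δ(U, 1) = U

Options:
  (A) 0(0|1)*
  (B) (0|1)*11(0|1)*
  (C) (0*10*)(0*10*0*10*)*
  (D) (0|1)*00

Check each option against the DFA on short strings; one disagreement eliminates an option:
  (A) 0(0|1)*: agrees with the DFA on every string of length ≤ 6
  (B) (0|1)*11(0|1)*: on '0' the DFA goes S → U and accepts (U ∈ Accept), but the regex does not match it → eliminate
  (C) (0*10*)(0*10*0*10*)*: on '0' the DFA goes S → U and accepts (U ∈ Accept), but the regex does not match it → eliminate
  (D) (0|1)*00: on '0' the DFA goes S → U and accepts (U ∈ Accept), but the regex does not match it → eliminate
Only (A) is consistent with the DFA.
(A) 0(0|1)*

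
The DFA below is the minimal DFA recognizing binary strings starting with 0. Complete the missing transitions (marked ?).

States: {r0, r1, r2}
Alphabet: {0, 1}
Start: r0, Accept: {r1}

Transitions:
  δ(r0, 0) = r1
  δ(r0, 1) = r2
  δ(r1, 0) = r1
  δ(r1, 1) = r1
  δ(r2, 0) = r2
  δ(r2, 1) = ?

From the language and accept set, identify what each state tracks — r0: no input read; r1: started with 0; r2: started with 1 (dead).
Each missing δ(q, a) is the state matching the new tracked value after reading a.
δ(r2, 1) = r2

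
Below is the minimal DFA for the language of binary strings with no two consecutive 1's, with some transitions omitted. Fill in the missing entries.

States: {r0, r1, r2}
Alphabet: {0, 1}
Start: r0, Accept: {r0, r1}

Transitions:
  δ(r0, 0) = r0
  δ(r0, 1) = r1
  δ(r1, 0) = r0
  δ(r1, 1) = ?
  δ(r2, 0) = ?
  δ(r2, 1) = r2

From the language and accept set, identify what each state tracks — r0: last symbol not 1 (ok); r1: last symbol 1 (ok); r2: saw 11 (dead).
Each missing δ(q, a) is the state matching the new tracked value after reading a.
δ(r1, 1) = r2; δ(r2, 0) = r2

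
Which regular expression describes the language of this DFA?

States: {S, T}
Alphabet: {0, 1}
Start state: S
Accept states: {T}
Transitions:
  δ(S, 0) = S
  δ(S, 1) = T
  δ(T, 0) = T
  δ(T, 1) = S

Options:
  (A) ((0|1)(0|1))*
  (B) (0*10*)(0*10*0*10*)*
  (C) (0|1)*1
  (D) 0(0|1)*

Check each option against the DFA on short strings; one disagreement eliminates an option:
  (A) ((0|1)(0|1))*: on ε the DFA stays in S and rejects (S ∉ Accept), but the regex matches it → eliminate
  (B) (0*10*)(0*10*0*10*)*: agrees with the DFA on every string of length ≤ 6
  (C) (0|1)*1: on '10' the DFA goes S → T → T and accepts (T ∈ Accept), but the regex does not match it → eliminate
  (D) 0(0|1)*: on '0' the DFA goes S → S and rejects (S ∉ Accept), but the regex matches it → eliminate
Only (B) is consistent with the DFA.
(B) (0*10*)(0*10*0*10*)*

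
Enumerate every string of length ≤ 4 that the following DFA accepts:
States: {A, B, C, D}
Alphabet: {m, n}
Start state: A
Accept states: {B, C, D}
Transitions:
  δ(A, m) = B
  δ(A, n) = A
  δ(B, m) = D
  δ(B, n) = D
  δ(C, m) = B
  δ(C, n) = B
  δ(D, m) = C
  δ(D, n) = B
m, mm, mn, nm, mmm, mmn, mnm, mnn, nmm, nmn, nnm, mmmm, mmmn, mmnm, mmnn, mnmm, mnmn, mnnm, mnnn, nmmm, nmmn, nmnm, nmnn, nnmm, nnmn, nnnm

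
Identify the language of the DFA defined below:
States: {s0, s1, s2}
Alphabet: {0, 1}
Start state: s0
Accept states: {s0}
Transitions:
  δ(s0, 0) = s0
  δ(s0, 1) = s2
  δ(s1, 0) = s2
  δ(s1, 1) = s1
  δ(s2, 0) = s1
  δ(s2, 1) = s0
Testing a few strings:
  '11' → accept
  '100' → reject
  '011' → accept
  '0100' → reject
State roles: s0=value ≡ 0 (mod 3); s1=value ≡ 2 (mod 3); s2=value ≡ 1 (mod 3)
All binary strings representing a multiple of 3 (read in base 2; leading zeros allowed and ε counts as 0)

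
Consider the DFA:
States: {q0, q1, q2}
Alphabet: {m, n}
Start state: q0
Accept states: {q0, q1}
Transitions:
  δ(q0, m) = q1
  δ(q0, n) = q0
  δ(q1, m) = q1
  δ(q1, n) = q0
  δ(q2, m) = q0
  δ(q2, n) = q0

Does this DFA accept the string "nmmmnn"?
Processing string "nmmmnn":
  q0 --n--> q0
  q0 --m--> q1
  q1 --m--> q1
  q1 --m--> q1
  q1 --n--> q0
  q0 --n--> q0
Final state: q0
Accept states: {q0, q1}
Yes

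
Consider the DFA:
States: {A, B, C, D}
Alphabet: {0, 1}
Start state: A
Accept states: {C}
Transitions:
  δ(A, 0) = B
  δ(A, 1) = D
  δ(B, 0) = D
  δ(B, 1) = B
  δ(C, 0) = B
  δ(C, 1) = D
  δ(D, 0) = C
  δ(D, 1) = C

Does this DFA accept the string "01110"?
Processing string "01110":
  A --0--> B
  B --1--> B
  B --1--> B
  B --1--> B
  B --0--> D
Final state: D
Accept states: {C}
No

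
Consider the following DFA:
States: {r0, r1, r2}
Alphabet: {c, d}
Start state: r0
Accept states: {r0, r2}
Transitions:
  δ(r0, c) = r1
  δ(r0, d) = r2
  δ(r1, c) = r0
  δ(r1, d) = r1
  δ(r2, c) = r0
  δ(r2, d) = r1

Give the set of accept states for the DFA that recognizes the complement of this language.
Complement accept states = All states \ Original accept states
= {r0, r1, r2} \ {r0, r2}
{r1}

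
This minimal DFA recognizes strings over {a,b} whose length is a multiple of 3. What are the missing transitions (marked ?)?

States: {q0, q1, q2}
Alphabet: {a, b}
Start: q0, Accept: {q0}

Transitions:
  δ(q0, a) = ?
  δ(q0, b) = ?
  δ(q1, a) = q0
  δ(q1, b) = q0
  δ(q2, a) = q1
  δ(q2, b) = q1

From the language and accept set, identify what each state tracks — q0: length ≡ 0 (mod 3); q1: length ≡ 2 (mod 3); q2: length ≡ 1 (mod 3).
Each missing δ(q, a) is the state matching the new tracked value after reading a.
δ(q0, a) = q2; δ(q0, b) = q2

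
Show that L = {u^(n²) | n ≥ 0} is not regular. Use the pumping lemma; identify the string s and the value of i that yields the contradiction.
Assume L is regular with pumping length p. Idea: pumping adds a fixed amount, but gaps between consecutive squares grow.
Choose s = u^(p²) (length p² ≥ p). By the pumping lemma, s = xyz with |xy| ≤ p, |y| > 0, so |y| = k with 1 ≤ k ≤ p. Then |xy²z| = p²+k. Since p² < p²+k ≤ p²+p < (p+1)², the length p²+k lies strictly between consecutive squares, so it is not a perfect square and xy²z ∉ L.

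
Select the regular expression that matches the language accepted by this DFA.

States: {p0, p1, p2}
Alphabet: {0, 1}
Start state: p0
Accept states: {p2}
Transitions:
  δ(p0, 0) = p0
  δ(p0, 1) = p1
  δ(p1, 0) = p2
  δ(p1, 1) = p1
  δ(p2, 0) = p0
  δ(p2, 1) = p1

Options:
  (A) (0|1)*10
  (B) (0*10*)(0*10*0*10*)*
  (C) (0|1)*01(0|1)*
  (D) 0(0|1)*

Check each option against the DFA on short strings; one disagreement eliminates an option:
  (A) (0|1)*10: agrees with the DFA on every string of length ≤ 6
  (B) (0*10*)(0*10*0*10*)*: on '1' the DFA goes p0 → p1 and rejects (p1 ∉ Accept), but the regex matches it → eliminate
  (C) (0|1)*01(0|1)*: on '01' the DFA goes p0 → p0 → p1 and rejects (p1 ∉ Accept), but the regex matches it → eliminate
  (D) 0(0|1)*: on '0' the DFA goes p0 → p0 and rejects (p0 ∉ Accept), but the regex matches it → eliminate
Only (A) is consistent with the DFA.
(A) (0|1)*10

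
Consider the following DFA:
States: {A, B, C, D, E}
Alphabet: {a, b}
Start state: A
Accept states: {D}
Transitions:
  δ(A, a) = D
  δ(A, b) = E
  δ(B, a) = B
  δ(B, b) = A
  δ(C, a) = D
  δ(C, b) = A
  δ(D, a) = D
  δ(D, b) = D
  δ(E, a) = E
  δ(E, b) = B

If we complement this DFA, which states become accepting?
Complement accept states = All states \ Original accept states
= {A, B, C, D, E} \ {D}
{A, B, C, E}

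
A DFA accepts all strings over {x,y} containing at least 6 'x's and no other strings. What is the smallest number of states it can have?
By Myhill–Nerode, count the distinguishable equivalence classes: 7 classes — having seen 0, 1, …, 5, or ≥6 copies of 'x'; any two classes i < j (j ≤ 6) are distinguished by the string x^(6−j), which takes class j to 6 copies (accepted) but leaves class i below 6 (rejected).
7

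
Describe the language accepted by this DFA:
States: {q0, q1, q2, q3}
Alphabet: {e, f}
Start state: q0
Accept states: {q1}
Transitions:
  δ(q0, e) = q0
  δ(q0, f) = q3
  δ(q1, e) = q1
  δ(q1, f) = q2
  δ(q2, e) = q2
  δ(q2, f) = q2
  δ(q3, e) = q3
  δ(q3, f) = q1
Testing a few strings:
  'ff' → accept
  'f' → reject
  'fffe' → reject
  'ffe' → accept
State roles: q0=zero f's; q1=two f's; q2=≥ three f's (dead); q3=one f
All strings over {e,f} containing exactly two f's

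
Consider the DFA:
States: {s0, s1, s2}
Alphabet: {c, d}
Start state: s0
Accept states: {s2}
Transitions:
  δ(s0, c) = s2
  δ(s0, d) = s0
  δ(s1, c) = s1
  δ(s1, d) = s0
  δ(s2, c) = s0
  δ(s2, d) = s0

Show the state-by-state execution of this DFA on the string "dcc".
read 'd': s0 → s0
  read 'c': s0 → s2
  read 'c': s2 → s0
s0 -> s0 -> s2 -> s0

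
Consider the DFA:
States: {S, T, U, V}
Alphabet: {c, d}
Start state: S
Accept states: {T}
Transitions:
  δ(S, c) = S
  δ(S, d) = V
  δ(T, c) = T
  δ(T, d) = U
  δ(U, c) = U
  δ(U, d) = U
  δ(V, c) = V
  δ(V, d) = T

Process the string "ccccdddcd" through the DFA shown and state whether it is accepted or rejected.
Processing string "ccccdddcd":
  S --c--> S
  S --c--> S
  S --c--> S
  S --c--> S
  S --d--> V
  V --d--> T
  T --d--> U
  U --c--> U
  U --d--> U
Final state: U
Accept states: {T}
No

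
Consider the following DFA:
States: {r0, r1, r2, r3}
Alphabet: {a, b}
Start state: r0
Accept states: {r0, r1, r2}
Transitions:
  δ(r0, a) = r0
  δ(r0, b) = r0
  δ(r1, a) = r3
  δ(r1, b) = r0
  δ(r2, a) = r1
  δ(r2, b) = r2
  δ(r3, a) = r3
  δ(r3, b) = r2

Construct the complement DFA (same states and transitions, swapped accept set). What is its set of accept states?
Complement accept states = All states \ Original accept states
= {r0, r1, r2, r3} \ {r0, r1, r2}
{r3}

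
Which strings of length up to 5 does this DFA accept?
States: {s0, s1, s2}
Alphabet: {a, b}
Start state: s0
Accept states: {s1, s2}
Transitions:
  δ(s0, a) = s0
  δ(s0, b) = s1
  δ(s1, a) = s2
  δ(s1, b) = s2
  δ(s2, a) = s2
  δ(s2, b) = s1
b, ab, ba, bb, aab, aba, abb, baa, bab, bba, bbb, aaab, aaba, aabb, abaa, abab, abba, abbb, baaa, baab, baba, babb, bbaa, bbab, bbba, bbbb, aaaab, aaaba, aaabb, aabaa, aabab, aabba, aabbb, abaaa, abaab, ababa, ababb, abbaa, abbab, abbba, abbbb, baaaa, baaab, baaba, baabb, babaa, babab, babba, babbb, bbaaa, bbaab, bbaba, bbabb, bbbaa, bbbab, bbbba, bbbbb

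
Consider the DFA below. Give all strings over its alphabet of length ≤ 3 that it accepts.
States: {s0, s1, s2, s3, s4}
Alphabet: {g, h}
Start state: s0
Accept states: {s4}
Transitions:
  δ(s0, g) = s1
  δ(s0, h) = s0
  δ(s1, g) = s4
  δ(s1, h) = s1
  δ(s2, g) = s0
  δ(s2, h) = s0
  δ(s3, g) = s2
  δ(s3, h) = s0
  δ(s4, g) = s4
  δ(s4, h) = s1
gg, ggg, ghg, hgg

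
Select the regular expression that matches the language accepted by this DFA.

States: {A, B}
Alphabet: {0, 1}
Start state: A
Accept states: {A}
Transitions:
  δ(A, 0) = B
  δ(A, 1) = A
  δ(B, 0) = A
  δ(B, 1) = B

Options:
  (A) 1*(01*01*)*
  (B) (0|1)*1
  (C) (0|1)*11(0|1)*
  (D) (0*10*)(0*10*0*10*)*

Check each option against the DFA on short strings; one disagreement eliminates an option:
  (A) 1*(01*01*)*: agrees with the DFA on every string of length ≤ 6
  (B) (0|1)*1: on ε the DFA stays in A and accepts (A ∈ Accept), but the regex does not match it → eliminate
  (C) (0|1)*11(0|1)*: on ε the DFA stays in A and accepts (A ∈ Accept), but the regex does not match it → eliminate
  (D) (0*10*)(0*10*0*10*)*: on ε the DFA stays in A and accepts (A ∈ Accept), but the regex does not match it → eliminate
Only (A) is consistent with the DFA.
(A) 1*(01*01*)*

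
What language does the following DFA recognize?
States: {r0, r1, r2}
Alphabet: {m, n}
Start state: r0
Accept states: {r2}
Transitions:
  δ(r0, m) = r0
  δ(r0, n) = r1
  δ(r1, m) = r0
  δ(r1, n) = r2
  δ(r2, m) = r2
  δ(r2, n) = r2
Testing a few strings:
  'nnm' → accept
  'mm' → reject
  'nn' → accept
  'nmnm' → reject
State roles: r0=no progress toward nn; r1=one trailing n; r2=substring nn seen
All strings over {m,n} containing the substring nn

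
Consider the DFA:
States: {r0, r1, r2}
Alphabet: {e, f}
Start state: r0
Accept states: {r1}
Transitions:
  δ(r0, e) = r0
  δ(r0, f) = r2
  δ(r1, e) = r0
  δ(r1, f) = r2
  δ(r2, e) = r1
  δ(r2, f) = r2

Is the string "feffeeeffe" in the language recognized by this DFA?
Processing string "feffeeeffe":
  r0 --f--> r2
  r2 --e--> r1
  r1 --f--> r2
  r2 --f--> r2
  r2 --e--> r1
  r1 --e--> r0
  r0 --e--> r0
  r0 --f--> r2
  r2 --f--> r2
  r2 --e--> r1
Final state: r1
Accept states: {r1}
Yes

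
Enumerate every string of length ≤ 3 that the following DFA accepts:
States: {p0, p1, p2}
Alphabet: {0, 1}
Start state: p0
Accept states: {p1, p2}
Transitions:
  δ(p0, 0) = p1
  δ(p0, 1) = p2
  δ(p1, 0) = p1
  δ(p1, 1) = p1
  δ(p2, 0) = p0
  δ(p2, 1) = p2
0, 1, 00, 01, 11, 000, 001, 010, 011, 100, 101, 111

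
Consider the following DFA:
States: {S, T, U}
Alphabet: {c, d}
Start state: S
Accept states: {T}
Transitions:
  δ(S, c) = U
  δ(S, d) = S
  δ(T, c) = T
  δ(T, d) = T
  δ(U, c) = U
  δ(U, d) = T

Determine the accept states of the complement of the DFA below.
Complement accept states = All states \ Original accept states
= {S, T, U} \ {T}
{S, U}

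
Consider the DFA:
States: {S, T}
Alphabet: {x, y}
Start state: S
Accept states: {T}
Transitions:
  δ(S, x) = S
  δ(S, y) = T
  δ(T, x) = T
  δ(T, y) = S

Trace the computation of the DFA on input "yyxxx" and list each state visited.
read 'y': S → T
  read 'y': T → S
  read 'x': S → S
  read 'x': S → S
  read 'x': S → S
S -> T -> S -> S -> S -> S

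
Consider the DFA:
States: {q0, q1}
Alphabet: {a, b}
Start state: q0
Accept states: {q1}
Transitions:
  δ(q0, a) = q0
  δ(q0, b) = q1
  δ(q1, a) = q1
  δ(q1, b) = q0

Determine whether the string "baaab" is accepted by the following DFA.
Processing string "baaab":
  q0 --b--> q1
  q1 --a--> q1
  q1 --a--> q1
  q1 --a--> q1
  q1 --b--> q0
Final state: q0
Accept states: {q1}
No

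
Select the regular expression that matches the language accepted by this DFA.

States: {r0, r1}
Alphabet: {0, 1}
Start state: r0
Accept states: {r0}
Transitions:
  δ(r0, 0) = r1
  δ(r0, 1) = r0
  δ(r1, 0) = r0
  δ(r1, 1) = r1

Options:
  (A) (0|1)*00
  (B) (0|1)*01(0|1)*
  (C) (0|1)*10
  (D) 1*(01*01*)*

Check each option against the DFA on short strings; one disagreement eliminates an option:
  (A) (0|1)*00: on ε the DFA stays in r0 and accepts (r0 ∈ Accept), but the regex does not match it → eliminate
  (B) (0|1)*01(0|1)*: on ε the DFA stays in r0 and accepts (r0 ∈ Accept), but the regex does not match it → eliminate
  (C) (0|1)*10: on ε the DFA stays in r0 and accepts (r0 ∈ Accept), but the regex does not match it → eliminate
  (D) 1*(01*01*)*: agrees with the DFA on every string of length ≤ 6
Only (D) is consistent with the DFA.
(D) 1*(01*01*)*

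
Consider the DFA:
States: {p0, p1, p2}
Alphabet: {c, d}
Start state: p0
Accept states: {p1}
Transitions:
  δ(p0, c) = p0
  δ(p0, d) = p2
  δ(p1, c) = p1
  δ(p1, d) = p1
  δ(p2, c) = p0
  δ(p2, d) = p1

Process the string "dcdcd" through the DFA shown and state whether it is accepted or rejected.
Processing string "dcdcd":
  p0 --d--> p2
  p2 --c--> p0
  p0 --d--> p2
  p2 --c--> p0
  p0 --d--> p2
Final state: p2
Accept states: {p1}
No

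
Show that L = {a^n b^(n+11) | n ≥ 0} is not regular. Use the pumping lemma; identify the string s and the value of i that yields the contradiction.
Assume L is regular with pumping length p. Idea: pumping the a-block breaks the fixed offset of 11.
Choose s = a^p b^(p+11) ∈ L. By the pumping lemma, s = xyz with |xy| ≤ p, |y| > 0, so y = a^k with k ≥ 1. Then xy²z = a^(p+k) b^(p+11). For this to be in L we would need p+11 = (p+k)+11, i.e. k = 0, contradicting k ≥ 1. So xy²z ∉ L.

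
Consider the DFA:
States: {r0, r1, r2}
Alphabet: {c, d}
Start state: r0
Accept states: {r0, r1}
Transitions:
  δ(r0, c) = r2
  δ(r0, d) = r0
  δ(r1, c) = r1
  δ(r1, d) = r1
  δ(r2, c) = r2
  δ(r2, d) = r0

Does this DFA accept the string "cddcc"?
Processing string "cddcc":
  r0 --c--> r2
  r2 --d--> r0
  r0 --d--> r0
  r0 --c--> r2
  r2 --c--> r2
Final state: r2
Accept states: {r0, r1}
No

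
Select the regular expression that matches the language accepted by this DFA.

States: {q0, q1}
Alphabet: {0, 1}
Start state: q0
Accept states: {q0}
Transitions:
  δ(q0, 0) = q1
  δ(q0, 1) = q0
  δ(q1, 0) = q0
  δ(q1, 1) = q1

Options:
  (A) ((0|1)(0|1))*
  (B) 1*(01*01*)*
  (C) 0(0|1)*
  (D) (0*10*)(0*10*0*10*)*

Check each option against the DFA on short strings; one disagreement eliminates an option:
  (A) ((0|1)(0|1))*: on '1' the DFA goes q0 → q0 and accepts (q0 ∈ Accept), but the regex does not match it → eliminate
  (B) 1*(01*01*)*: agrees with the DFA on every string of length ≤ 6
  (C) 0(0|1)*: on ε the DFA stays in q0 and accepts (q0 ∈ Accept), but the regex does not match it → eliminate
  (D) (0*10*)(0*10*0*10*)*: on ε the DFA stays in q0 and accepts (q0 ∈ Accept), but the regex does not match it → eliminate
Only (B) is consistent with the DFA.
(B) 1*(01*01*)*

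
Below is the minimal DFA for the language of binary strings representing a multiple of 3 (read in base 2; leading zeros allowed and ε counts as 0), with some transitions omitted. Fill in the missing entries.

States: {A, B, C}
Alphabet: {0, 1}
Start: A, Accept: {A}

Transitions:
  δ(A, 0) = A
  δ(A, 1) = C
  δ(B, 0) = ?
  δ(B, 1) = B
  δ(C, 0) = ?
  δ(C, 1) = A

From the language and accept set, identify what each state tracks — A: value ≡ 0 (mod 3); B: value ≡ 2 (mod 3); C: value ≡ 1 (mod 3).
Each missing δ(q, a) is the state matching the new tracked value after reading a.
δ(B, 0) = C; δ(C, 0) = B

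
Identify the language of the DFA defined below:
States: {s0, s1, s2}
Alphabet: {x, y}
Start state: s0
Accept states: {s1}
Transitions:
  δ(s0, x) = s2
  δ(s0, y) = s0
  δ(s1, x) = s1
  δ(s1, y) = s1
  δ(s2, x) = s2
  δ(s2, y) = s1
Testing a few strings:
  'xx' → reject
  'yyxx' → reject
  'xy' → accept
  'x' → reject
State roles: s0=no x seen yet; s1=substring xy seen; s2=seen a x, waiting for y
All strings over {x,y} containing the substring xy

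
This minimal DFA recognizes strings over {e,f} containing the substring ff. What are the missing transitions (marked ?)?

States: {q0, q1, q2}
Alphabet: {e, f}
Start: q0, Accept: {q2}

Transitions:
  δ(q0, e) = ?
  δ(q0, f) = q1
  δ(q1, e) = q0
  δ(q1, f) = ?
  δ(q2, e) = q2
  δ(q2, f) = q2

From the language and accept set, identify what each state tracks — q0: no progress toward ff; q1: one trailing f; q2: substring ff seen.
Each missing δ(q, a) is the state matching the new tracked value after reading a.
δ(q0, e) = q0; δ(q1, f) = q2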